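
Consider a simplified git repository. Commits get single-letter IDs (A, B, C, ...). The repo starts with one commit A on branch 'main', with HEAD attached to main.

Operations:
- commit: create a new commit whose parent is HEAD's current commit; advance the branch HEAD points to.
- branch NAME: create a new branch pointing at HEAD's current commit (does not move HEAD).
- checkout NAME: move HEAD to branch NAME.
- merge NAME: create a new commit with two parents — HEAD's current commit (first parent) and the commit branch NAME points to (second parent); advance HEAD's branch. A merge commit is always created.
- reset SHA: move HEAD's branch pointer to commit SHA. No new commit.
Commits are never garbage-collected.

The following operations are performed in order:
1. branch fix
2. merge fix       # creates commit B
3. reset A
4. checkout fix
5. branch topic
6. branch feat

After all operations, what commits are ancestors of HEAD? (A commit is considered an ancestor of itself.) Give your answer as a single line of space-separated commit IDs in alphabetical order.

After op 1 (branch): HEAD=main@A [fix=A main=A]
After op 2 (merge): HEAD=main@B [fix=A main=B]
After op 3 (reset): HEAD=main@A [fix=A main=A]
After op 4 (checkout): HEAD=fix@A [fix=A main=A]
After op 5 (branch): HEAD=fix@A [fix=A main=A topic=A]
After op 6 (branch): HEAD=fix@A [feat=A fix=A main=A topic=A]

Answer: A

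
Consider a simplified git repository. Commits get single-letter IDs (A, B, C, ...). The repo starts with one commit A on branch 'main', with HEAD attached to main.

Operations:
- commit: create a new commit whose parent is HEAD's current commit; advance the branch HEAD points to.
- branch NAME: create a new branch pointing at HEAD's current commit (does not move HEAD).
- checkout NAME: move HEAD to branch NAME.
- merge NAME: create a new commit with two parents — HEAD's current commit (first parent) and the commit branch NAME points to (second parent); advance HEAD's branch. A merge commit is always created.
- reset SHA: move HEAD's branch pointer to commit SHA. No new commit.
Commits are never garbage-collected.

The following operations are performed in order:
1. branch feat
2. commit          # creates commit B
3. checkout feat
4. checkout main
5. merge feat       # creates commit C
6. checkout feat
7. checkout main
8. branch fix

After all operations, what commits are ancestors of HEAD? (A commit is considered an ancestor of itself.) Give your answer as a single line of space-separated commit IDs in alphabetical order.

After op 1 (branch): HEAD=main@A [feat=A main=A]
After op 2 (commit): HEAD=main@B [feat=A main=B]
After op 3 (checkout): HEAD=feat@A [feat=A main=B]
After op 4 (checkout): HEAD=main@B [feat=A main=B]
After op 5 (merge): HEAD=main@C [feat=A main=C]
After op 6 (checkout): HEAD=feat@A [feat=A main=C]
After op 7 (checkout): HEAD=main@C [feat=A main=C]
After op 8 (branch): HEAD=main@C [feat=A fix=C main=C]

Answer: A B C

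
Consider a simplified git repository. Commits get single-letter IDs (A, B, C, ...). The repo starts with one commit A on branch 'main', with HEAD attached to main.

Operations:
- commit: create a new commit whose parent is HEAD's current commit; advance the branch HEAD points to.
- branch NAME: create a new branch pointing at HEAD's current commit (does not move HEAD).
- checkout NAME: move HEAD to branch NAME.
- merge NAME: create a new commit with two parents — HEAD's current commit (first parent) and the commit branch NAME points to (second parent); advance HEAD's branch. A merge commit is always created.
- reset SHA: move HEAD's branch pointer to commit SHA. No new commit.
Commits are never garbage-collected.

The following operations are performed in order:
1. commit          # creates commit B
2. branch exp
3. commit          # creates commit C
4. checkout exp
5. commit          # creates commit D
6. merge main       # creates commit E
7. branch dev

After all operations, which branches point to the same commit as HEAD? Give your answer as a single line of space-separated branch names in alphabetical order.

After op 1 (commit): HEAD=main@B [main=B]
After op 2 (branch): HEAD=main@B [exp=B main=B]
After op 3 (commit): HEAD=main@C [exp=B main=C]
After op 4 (checkout): HEAD=exp@B [exp=B main=C]
After op 5 (commit): HEAD=exp@D [exp=D main=C]
After op 6 (merge): HEAD=exp@E [exp=E main=C]
After op 7 (branch): HEAD=exp@E [dev=E exp=E main=C]

Answer: dev exp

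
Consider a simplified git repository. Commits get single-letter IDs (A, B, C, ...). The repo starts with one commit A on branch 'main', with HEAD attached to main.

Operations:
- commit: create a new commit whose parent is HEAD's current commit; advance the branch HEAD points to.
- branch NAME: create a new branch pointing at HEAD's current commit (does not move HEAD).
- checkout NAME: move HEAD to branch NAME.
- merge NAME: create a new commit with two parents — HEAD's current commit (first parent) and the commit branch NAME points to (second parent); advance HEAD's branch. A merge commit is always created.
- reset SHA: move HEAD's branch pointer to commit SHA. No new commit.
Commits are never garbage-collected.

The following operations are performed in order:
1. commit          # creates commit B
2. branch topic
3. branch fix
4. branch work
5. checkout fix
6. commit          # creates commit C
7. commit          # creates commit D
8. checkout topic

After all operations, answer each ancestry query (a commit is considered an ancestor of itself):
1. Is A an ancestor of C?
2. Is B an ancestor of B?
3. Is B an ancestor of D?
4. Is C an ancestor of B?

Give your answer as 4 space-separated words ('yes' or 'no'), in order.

After op 1 (commit): HEAD=main@B [main=B]
After op 2 (branch): HEAD=main@B [main=B topic=B]
After op 3 (branch): HEAD=main@B [fix=B main=B topic=B]
After op 4 (branch): HEAD=main@B [fix=B main=B topic=B work=B]
After op 5 (checkout): HEAD=fix@B [fix=B main=B topic=B work=B]
After op 6 (commit): HEAD=fix@C [fix=C main=B topic=B work=B]
After op 7 (commit): HEAD=fix@D [fix=D main=B topic=B work=B]
After op 8 (checkout): HEAD=topic@B [fix=D main=B topic=B work=B]
ancestors(C) = {A,B,C}; A in? yes
ancestors(B) = {A,B}; B in? yes
ancestors(D) = {A,B,C,D}; B in? yes
ancestors(B) = {A,B}; C in? no

Answer: yes yes yes no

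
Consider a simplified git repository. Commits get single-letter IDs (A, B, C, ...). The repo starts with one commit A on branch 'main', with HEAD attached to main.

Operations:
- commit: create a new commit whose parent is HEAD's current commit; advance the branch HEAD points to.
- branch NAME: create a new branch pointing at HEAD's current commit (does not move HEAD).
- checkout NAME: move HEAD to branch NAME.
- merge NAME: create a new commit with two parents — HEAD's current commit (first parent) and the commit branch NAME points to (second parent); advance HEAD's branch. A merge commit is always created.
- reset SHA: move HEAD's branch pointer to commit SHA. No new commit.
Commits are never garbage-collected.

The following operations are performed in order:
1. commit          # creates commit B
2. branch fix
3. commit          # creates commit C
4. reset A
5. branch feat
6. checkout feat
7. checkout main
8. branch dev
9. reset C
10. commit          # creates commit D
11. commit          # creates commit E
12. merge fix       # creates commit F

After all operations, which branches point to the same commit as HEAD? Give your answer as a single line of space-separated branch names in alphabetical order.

Answer: main

Derivation:
After op 1 (commit): HEAD=main@B [main=B]
After op 2 (branch): HEAD=main@B [fix=B main=B]
After op 3 (commit): HEAD=main@C [fix=B main=C]
After op 4 (reset): HEAD=main@A [fix=B main=A]
After op 5 (branch): HEAD=main@A [feat=A fix=B main=A]
After op 6 (checkout): HEAD=feat@A [feat=A fix=B main=A]
After op 7 (checkout): HEAD=main@A [feat=A fix=B main=A]
After op 8 (branch): HEAD=main@A [dev=A feat=A fix=B main=A]
After op 9 (reset): HEAD=main@C [dev=A feat=A fix=B main=C]
After op 10 (commit): HEAD=main@D [dev=A feat=A fix=B main=D]
After op 11 (commit): HEAD=main@E [dev=A feat=A fix=B main=E]
After op 12 (merge): HEAD=main@F [dev=A feat=A fix=B main=F]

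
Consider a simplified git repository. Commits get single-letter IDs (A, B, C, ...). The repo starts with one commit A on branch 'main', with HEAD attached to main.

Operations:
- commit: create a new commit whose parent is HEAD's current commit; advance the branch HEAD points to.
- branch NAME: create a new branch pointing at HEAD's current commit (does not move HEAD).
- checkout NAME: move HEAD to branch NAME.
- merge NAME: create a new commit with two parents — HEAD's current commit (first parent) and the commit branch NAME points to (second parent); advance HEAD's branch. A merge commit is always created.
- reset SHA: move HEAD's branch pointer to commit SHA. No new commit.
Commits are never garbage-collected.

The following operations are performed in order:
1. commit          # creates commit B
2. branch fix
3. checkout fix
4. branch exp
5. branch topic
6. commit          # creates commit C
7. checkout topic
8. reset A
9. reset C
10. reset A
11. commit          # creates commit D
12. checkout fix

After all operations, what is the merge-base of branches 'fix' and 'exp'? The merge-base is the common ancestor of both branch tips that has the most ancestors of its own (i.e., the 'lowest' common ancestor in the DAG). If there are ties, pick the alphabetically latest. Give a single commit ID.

After op 1 (commit): HEAD=main@B [main=B]
After op 2 (branch): HEAD=main@B [fix=B main=B]
After op 3 (checkout): HEAD=fix@B [fix=B main=B]
After op 4 (branch): HEAD=fix@B [exp=B fix=B main=B]
After op 5 (branch): HEAD=fix@B [exp=B fix=B main=B topic=B]
After op 6 (commit): HEAD=fix@C [exp=B fix=C main=B topic=B]
After op 7 (checkout): HEAD=topic@B [exp=B fix=C main=B topic=B]
After op 8 (reset): HEAD=topic@A [exp=B fix=C main=B topic=A]
After op 9 (reset): HEAD=topic@C [exp=B fix=C main=B topic=C]
After op 10 (reset): HEAD=topic@A [exp=B fix=C main=B topic=A]
After op 11 (commit): HEAD=topic@D [exp=B fix=C main=B topic=D]
After op 12 (checkout): HEAD=fix@C [exp=B fix=C main=B topic=D]
ancestors(fix=C): ['A', 'B', 'C']
ancestors(exp=B): ['A', 'B']
common: ['A', 'B']

Answer: B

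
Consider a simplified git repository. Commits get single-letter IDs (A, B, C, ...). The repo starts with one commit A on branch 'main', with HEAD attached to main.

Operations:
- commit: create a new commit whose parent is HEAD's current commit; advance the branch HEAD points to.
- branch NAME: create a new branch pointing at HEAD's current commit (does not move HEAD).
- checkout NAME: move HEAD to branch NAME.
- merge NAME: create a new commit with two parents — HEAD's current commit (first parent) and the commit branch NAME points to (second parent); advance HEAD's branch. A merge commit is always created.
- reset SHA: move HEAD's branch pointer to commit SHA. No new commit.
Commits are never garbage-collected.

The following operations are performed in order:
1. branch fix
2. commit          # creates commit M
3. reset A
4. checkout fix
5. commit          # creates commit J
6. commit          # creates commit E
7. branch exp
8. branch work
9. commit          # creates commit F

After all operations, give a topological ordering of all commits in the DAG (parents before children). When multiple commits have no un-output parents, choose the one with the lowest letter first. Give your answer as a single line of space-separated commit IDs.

After op 1 (branch): HEAD=main@A [fix=A main=A]
After op 2 (commit): HEAD=main@M [fix=A main=M]
After op 3 (reset): HEAD=main@A [fix=A main=A]
After op 4 (checkout): HEAD=fix@A [fix=A main=A]
After op 5 (commit): HEAD=fix@J [fix=J main=A]
After op 6 (commit): HEAD=fix@E [fix=E main=A]
After op 7 (branch): HEAD=fix@E [exp=E fix=E main=A]
After op 8 (branch): HEAD=fix@E [exp=E fix=E main=A work=E]
After op 9 (commit): HEAD=fix@F [exp=E fix=F main=A work=E]
commit A: parents=[]
commit E: parents=['J']
commit F: parents=['E']
commit J: parents=['A']
commit M: parents=['A']

Answer: A J E F M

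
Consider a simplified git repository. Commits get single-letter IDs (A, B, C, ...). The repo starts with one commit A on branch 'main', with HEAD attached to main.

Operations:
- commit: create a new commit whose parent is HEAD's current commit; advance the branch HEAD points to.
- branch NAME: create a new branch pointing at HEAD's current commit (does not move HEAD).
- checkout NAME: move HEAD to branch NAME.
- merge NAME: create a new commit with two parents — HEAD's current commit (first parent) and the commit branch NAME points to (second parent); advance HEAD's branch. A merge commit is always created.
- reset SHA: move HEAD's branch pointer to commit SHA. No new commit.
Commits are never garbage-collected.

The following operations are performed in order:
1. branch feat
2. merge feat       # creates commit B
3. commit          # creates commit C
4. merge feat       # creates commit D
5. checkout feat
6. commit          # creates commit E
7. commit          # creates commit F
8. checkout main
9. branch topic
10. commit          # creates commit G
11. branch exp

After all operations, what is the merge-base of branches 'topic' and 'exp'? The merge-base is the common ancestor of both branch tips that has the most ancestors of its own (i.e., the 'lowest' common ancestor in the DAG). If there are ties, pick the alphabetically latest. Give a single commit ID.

Answer: D

Derivation:
After op 1 (branch): HEAD=main@A [feat=A main=A]
After op 2 (merge): HEAD=main@B [feat=A main=B]
After op 3 (commit): HEAD=main@C [feat=A main=C]
After op 4 (merge): HEAD=main@D [feat=A main=D]
After op 5 (checkout): HEAD=feat@A [feat=A main=D]
After op 6 (commit): HEAD=feat@E [feat=E main=D]
After op 7 (commit): HEAD=feat@F [feat=F main=D]
After op 8 (checkout): HEAD=main@D [feat=F main=D]
After op 9 (branch): HEAD=main@D [feat=F main=D topic=D]
After op 10 (commit): HEAD=main@G [feat=F main=G topic=D]
After op 11 (branch): HEAD=main@G [exp=G feat=F main=G topic=D]
ancestors(topic=D): ['A', 'B', 'C', 'D']
ancestors(exp=G): ['A', 'B', 'C', 'D', 'G']
common: ['A', 'B', 'C', 'D']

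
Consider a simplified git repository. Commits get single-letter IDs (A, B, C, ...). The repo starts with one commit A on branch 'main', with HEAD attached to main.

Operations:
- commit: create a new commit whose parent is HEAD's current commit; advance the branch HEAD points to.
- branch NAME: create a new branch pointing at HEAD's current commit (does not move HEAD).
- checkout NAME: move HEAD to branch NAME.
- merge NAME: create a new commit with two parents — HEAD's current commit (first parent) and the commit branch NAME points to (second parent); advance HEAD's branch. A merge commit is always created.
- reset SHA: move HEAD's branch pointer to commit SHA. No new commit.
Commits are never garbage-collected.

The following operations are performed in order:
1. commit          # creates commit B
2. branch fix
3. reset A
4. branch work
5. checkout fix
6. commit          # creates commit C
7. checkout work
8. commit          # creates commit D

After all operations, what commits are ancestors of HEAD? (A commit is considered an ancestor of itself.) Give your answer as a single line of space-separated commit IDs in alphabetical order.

After op 1 (commit): HEAD=main@B [main=B]
After op 2 (branch): HEAD=main@B [fix=B main=B]
After op 3 (reset): HEAD=main@A [fix=B main=A]
After op 4 (branch): HEAD=main@A [fix=B main=A work=A]
After op 5 (checkout): HEAD=fix@B [fix=B main=A work=A]
After op 6 (commit): HEAD=fix@C [fix=C main=A work=A]
After op 7 (checkout): HEAD=work@A [fix=C main=A work=A]
After op 8 (commit): HEAD=work@D [fix=C main=A work=D]

Answer: A D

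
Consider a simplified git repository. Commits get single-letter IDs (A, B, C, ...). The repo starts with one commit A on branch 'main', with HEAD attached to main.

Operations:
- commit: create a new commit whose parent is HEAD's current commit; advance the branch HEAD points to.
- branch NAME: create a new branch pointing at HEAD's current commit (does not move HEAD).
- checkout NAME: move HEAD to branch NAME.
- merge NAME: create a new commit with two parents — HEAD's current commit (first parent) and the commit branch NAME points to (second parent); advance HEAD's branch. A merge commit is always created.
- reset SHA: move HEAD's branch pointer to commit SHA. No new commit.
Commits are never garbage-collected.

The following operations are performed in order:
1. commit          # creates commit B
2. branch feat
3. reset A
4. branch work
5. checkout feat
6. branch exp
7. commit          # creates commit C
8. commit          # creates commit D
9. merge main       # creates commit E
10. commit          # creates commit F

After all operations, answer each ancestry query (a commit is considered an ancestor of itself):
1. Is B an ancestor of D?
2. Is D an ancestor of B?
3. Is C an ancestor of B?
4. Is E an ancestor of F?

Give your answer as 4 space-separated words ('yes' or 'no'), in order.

Answer: yes no no yes

Derivation:
After op 1 (commit): HEAD=main@B [main=B]
After op 2 (branch): HEAD=main@B [feat=B main=B]
After op 3 (reset): HEAD=main@A [feat=B main=A]
After op 4 (branch): HEAD=main@A [feat=B main=A work=A]
After op 5 (checkout): HEAD=feat@B [feat=B main=A work=A]
After op 6 (branch): HEAD=feat@B [exp=B feat=B main=A work=A]
After op 7 (commit): HEAD=feat@C [exp=B feat=C main=A work=A]
After op 8 (commit): HEAD=feat@D [exp=B feat=D main=A work=A]
After op 9 (merge): HEAD=feat@E [exp=B feat=E main=A work=A]
After op 10 (commit): HEAD=feat@F [exp=B feat=F main=A work=A]
ancestors(D) = {A,B,C,D}; B in? yes
ancestors(B) = {A,B}; D in? no
ancestors(B) = {A,B}; C in? no
ancestors(F) = {A,B,C,D,E,F}; E in? yes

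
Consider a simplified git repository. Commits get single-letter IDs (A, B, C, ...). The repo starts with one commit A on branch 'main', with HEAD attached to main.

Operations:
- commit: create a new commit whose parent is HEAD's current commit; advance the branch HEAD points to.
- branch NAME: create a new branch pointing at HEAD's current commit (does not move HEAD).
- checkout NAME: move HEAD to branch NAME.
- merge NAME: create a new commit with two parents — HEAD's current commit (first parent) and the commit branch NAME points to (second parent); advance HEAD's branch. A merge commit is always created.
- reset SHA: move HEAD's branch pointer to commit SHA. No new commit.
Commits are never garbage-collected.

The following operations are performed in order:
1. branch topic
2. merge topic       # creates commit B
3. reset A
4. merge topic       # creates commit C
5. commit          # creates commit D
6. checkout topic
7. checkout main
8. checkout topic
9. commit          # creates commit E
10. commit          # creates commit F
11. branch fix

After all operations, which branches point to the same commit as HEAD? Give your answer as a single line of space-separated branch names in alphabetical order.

Answer: fix topic

Derivation:
After op 1 (branch): HEAD=main@A [main=A topic=A]
After op 2 (merge): HEAD=main@B [main=B topic=A]
After op 3 (reset): HEAD=main@A [main=A topic=A]
After op 4 (merge): HEAD=main@C [main=C topic=A]
After op 5 (commit): HEAD=main@D [main=D topic=A]
After op 6 (checkout): HEAD=topic@A [main=D topic=A]
After op 7 (checkout): HEAD=main@D [main=D topic=A]
After op 8 (checkout): HEAD=topic@A [main=D topic=A]
After op 9 (commit): HEAD=topic@E [main=D topic=E]
After op 10 (commit): HEAD=topic@F [main=D topic=F]
After op 11 (branch): HEAD=topic@F [fix=F main=D topic=F]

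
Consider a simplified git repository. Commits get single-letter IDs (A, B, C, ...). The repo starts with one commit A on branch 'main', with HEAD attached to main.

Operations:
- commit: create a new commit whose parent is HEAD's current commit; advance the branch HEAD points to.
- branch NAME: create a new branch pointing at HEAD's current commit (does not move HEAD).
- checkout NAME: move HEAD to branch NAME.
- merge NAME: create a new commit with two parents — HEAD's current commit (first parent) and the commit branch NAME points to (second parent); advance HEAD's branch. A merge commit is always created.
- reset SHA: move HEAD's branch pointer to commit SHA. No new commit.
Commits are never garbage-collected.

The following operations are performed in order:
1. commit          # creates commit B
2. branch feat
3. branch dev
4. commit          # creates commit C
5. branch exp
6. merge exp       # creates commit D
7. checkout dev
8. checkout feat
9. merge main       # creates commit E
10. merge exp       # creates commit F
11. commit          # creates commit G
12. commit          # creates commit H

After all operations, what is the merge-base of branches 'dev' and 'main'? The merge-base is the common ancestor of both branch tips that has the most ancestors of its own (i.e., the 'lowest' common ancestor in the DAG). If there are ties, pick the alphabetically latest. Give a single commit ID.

After op 1 (commit): HEAD=main@B [main=B]
After op 2 (branch): HEAD=main@B [feat=B main=B]
After op 3 (branch): HEAD=main@B [dev=B feat=B main=B]
After op 4 (commit): HEAD=main@C [dev=B feat=B main=C]
After op 5 (branch): HEAD=main@C [dev=B exp=C feat=B main=C]
After op 6 (merge): HEAD=main@D [dev=B exp=C feat=B main=D]
After op 7 (checkout): HEAD=dev@B [dev=B exp=C feat=B main=D]
After op 8 (checkout): HEAD=feat@B [dev=B exp=C feat=B main=D]
After op 9 (merge): HEAD=feat@E [dev=B exp=C feat=E main=D]
After op 10 (merge): HEAD=feat@F [dev=B exp=C feat=F main=D]
After op 11 (commit): HEAD=feat@G [dev=B exp=C feat=G main=D]
After op 12 (commit): HEAD=feat@H [dev=B exp=C feat=H main=D]
ancestors(dev=B): ['A', 'B']
ancestors(main=D): ['A', 'B', 'C', 'D']
common: ['A', 'B']

Answer: B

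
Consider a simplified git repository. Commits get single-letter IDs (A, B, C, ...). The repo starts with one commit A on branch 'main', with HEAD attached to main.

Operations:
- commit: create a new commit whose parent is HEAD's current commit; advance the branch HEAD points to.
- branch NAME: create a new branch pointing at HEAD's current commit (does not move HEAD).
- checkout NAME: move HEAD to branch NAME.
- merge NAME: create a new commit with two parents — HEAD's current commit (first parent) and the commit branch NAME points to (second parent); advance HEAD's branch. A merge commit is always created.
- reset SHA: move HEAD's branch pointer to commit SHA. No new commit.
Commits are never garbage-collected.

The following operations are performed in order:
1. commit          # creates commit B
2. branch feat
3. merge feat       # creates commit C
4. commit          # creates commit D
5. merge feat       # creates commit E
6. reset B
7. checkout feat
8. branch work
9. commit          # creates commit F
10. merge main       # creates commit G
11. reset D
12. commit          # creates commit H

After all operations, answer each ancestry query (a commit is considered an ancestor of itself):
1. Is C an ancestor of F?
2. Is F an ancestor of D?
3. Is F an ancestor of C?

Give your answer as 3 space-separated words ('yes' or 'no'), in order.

Answer: no no no

Derivation:
After op 1 (commit): HEAD=main@B [main=B]
After op 2 (branch): HEAD=main@B [feat=B main=B]
After op 3 (merge): HEAD=main@C [feat=B main=C]
After op 4 (commit): HEAD=main@D [feat=B main=D]
After op 5 (merge): HEAD=main@E [feat=B main=E]
After op 6 (reset): HEAD=main@B [feat=B main=B]
After op 7 (checkout): HEAD=feat@B [feat=B main=B]
After op 8 (branch): HEAD=feat@B [feat=B main=B work=B]
After op 9 (commit): HEAD=feat@F [feat=F main=B work=B]
After op 10 (merge): HEAD=feat@G [feat=G main=B work=B]
After op 11 (reset): HEAD=feat@D [feat=D main=B work=B]
After op 12 (commit): HEAD=feat@H [feat=H main=B work=B]
ancestors(F) = {A,B,F}; C in? no
ancestors(D) = {A,B,C,D}; F in? no
ancestors(C) = {A,B,C}; F in? no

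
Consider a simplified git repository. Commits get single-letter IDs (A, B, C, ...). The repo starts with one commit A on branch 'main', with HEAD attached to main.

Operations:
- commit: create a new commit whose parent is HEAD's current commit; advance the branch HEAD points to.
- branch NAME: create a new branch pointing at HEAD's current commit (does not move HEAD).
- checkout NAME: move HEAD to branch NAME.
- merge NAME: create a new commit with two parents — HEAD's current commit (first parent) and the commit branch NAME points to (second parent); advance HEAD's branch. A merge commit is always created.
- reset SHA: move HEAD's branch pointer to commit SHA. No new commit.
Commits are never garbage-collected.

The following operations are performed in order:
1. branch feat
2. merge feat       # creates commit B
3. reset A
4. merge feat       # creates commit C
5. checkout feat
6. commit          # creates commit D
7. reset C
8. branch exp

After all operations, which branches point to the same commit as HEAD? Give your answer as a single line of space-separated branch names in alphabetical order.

Answer: exp feat main

Derivation:
After op 1 (branch): HEAD=main@A [feat=A main=A]
After op 2 (merge): HEAD=main@B [feat=A main=B]
After op 3 (reset): HEAD=main@A [feat=A main=A]
After op 4 (merge): HEAD=main@C [feat=A main=C]
After op 5 (checkout): HEAD=feat@A [feat=A main=C]
After op 6 (commit): HEAD=feat@D [feat=D main=C]
After op 7 (reset): HEAD=feat@C [feat=C main=C]
After op 8 (branch): HEAD=feat@C [exp=C feat=C main=C]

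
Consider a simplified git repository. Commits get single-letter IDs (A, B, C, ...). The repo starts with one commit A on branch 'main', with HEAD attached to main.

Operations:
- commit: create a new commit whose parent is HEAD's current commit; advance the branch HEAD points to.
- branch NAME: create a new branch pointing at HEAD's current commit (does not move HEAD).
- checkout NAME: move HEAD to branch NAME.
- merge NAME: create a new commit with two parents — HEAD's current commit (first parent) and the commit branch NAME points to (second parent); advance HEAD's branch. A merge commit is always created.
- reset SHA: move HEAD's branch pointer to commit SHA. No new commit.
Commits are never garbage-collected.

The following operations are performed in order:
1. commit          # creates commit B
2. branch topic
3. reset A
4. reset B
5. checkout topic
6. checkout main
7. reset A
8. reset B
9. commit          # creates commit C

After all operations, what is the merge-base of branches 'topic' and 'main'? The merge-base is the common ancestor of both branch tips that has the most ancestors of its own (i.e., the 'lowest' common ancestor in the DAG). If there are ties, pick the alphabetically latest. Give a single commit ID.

After op 1 (commit): HEAD=main@B [main=B]
After op 2 (branch): HEAD=main@B [main=B topic=B]
After op 3 (reset): HEAD=main@A [main=A topic=B]
After op 4 (reset): HEAD=main@B [main=B topic=B]
After op 5 (checkout): HEAD=topic@B [main=B topic=B]
After op 6 (checkout): HEAD=main@B [main=B topic=B]
After op 7 (reset): HEAD=main@A [main=A topic=B]
After op 8 (reset): HEAD=main@B [main=B topic=B]
After op 9 (commit): HEAD=main@C [main=C topic=B]
ancestors(topic=B): ['A', 'B']
ancestors(main=C): ['A', 'B', 'C']
common: ['A', 'B']

Answer: B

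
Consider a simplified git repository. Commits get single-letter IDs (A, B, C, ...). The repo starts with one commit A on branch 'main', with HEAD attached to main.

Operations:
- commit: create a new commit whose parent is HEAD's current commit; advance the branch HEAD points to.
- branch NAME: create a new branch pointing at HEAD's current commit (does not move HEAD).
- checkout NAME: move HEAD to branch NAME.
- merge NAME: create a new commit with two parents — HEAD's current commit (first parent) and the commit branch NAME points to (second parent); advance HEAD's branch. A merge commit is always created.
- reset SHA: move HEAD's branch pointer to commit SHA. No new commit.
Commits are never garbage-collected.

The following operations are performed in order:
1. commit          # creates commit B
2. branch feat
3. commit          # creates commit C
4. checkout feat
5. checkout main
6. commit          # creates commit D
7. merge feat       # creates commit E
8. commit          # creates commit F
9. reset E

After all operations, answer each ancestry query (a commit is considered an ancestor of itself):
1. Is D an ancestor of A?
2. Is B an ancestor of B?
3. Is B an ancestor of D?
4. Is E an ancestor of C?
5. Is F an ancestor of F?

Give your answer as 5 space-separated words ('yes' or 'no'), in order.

After op 1 (commit): HEAD=main@B [main=B]
After op 2 (branch): HEAD=main@B [feat=B main=B]
After op 3 (commit): HEAD=main@C [feat=B main=C]
After op 4 (checkout): HEAD=feat@B [feat=B main=C]
After op 5 (checkout): HEAD=main@C [feat=B main=C]
After op 6 (commit): HEAD=main@D [feat=B main=D]
After op 7 (merge): HEAD=main@E [feat=B main=E]
After op 8 (commit): HEAD=main@F [feat=B main=F]
After op 9 (reset): HEAD=main@E [feat=B main=E]
ancestors(A) = {A}; D in? no
ancestors(B) = {A,B}; B in? yes
ancestors(D) = {A,B,C,D}; B in? yes
ancestors(C) = {A,B,C}; E in? no
ancestors(F) = {A,B,C,D,E,F}; F in? yes

Answer: no yes yes no yes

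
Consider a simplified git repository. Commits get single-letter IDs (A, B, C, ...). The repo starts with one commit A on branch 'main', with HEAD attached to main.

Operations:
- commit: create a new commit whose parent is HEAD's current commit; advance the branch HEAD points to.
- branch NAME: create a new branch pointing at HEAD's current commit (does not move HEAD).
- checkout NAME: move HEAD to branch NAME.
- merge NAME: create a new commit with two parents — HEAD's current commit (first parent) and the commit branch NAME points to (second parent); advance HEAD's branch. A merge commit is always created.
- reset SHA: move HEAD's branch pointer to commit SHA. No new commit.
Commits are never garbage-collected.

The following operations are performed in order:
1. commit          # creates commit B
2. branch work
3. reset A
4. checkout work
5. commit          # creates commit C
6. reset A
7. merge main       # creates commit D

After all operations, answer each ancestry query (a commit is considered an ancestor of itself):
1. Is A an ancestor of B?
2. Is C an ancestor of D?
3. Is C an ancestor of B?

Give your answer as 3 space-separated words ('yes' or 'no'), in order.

After op 1 (commit): HEAD=main@B [main=B]
After op 2 (branch): HEAD=main@B [main=B work=B]
After op 3 (reset): HEAD=main@A [main=A work=B]
After op 4 (checkout): HEAD=work@B [main=A work=B]
After op 5 (commit): HEAD=work@C [main=A work=C]
After op 6 (reset): HEAD=work@A [main=A work=A]
After op 7 (merge): HEAD=work@D [main=A work=D]
ancestors(B) = {A,B}; A in? yes
ancestors(D) = {A,D}; C in? no
ancestors(B) = {A,B}; C in? no

Answer: yes no no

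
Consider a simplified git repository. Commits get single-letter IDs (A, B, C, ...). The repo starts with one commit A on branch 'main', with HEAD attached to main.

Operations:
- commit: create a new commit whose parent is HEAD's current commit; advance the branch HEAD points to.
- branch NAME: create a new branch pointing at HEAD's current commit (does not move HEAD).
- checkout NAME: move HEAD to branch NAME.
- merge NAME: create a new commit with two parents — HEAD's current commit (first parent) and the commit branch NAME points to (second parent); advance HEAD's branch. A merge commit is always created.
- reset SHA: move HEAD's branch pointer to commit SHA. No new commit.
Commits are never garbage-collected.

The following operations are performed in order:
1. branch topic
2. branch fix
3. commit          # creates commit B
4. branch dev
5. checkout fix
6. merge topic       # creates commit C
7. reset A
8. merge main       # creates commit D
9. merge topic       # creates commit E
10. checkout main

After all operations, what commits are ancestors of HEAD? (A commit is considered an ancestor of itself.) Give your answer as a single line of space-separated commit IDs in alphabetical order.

After op 1 (branch): HEAD=main@A [main=A topic=A]
After op 2 (branch): HEAD=main@A [fix=A main=A topic=A]
After op 3 (commit): HEAD=main@B [fix=A main=B topic=A]
After op 4 (branch): HEAD=main@B [dev=B fix=A main=B topic=A]
After op 5 (checkout): HEAD=fix@A [dev=B fix=A main=B topic=A]
After op 6 (merge): HEAD=fix@C [dev=B fix=C main=B topic=A]
After op 7 (reset): HEAD=fix@A [dev=B fix=A main=B topic=A]
After op 8 (merge): HEAD=fix@D [dev=B fix=D main=B topic=A]
After op 9 (merge): HEAD=fix@E [dev=B fix=E main=B topic=A]
After op 10 (checkout): HEAD=main@B [dev=B fix=E main=B topic=A]

Answer: A B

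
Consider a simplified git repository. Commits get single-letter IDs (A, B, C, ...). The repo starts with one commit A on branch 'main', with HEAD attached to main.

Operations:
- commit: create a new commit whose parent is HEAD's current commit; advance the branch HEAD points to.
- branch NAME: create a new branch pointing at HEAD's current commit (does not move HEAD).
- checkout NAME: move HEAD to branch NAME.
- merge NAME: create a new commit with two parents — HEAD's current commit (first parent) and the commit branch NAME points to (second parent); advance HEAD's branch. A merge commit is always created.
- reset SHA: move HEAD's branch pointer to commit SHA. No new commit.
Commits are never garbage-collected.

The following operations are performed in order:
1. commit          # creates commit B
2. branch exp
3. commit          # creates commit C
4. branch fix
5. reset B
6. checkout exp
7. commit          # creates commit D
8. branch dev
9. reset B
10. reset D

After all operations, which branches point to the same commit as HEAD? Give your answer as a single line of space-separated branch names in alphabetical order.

Answer: dev exp

Derivation:
After op 1 (commit): HEAD=main@B [main=B]
After op 2 (branch): HEAD=main@B [exp=B main=B]
After op 3 (commit): HEAD=main@C [exp=B main=C]
After op 4 (branch): HEAD=main@C [exp=B fix=C main=C]
After op 5 (reset): HEAD=main@B [exp=B fix=C main=B]
After op 6 (checkout): HEAD=exp@B [exp=B fix=C main=B]
After op 7 (commit): HEAD=exp@D [exp=D fix=C main=B]
After op 8 (branch): HEAD=exp@D [dev=D exp=D fix=C main=B]
After op 9 (reset): HEAD=exp@B [dev=D exp=B fix=C main=B]
After op 10 (reset): HEAD=exp@D [dev=D exp=D fix=C main=B]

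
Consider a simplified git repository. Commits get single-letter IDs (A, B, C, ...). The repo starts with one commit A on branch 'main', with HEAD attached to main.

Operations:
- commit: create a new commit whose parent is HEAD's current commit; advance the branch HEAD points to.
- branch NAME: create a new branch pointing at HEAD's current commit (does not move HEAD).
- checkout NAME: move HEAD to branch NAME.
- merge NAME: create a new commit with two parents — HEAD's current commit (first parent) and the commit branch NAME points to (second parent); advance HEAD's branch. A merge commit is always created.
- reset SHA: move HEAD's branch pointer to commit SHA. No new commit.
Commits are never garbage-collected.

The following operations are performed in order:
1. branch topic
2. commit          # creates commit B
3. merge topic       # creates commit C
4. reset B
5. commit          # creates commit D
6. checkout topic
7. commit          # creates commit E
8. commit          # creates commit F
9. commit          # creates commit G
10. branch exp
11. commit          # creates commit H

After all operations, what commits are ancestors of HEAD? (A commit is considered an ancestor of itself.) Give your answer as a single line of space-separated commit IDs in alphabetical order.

After op 1 (branch): HEAD=main@A [main=A topic=A]
After op 2 (commit): HEAD=main@B [main=B topic=A]
After op 3 (merge): HEAD=main@C [main=C topic=A]
After op 4 (reset): HEAD=main@B [main=B topic=A]
After op 5 (commit): HEAD=main@D [main=D topic=A]
After op 6 (checkout): HEAD=topic@A [main=D topic=A]
After op 7 (commit): HEAD=topic@E [main=D topic=E]
After op 8 (commit): HEAD=topic@F [main=D topic=F]
After op 9 (commit): HEAD=topic@G [main=D topic=G]
After op 10 (branch): HEAD=topic@G [exp=G main=D topic=G]
After op 11 (commit): HEAD=topic@H [exp=G main=D topic=H]

Answer: A E F G H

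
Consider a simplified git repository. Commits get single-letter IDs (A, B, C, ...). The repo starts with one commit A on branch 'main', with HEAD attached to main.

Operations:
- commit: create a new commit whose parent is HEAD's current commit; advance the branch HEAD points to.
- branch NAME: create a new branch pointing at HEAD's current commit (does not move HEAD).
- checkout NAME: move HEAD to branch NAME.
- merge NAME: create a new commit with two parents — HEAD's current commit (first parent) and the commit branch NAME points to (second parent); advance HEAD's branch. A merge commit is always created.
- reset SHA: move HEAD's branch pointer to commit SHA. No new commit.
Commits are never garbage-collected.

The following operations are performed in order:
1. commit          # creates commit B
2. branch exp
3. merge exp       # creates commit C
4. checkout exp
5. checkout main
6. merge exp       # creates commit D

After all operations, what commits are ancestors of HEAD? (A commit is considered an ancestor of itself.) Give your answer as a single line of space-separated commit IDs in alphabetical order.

Answer: A B C D

Derivation:
After op 1 (commit): HEAD=main@B [main=B]
After op 2 (branch): HEAD=main@B [exp=B main=B]
After op 3 (merge): HEAD=main@C [exp=B main=C]
After op 4 (checkout): HEAD=exp@B [exp=B main=C]
After op 5 (checkout): HEAD=main@C [exp=B main=C]
After op 6 (merge): HEAD=main@D [exp=B main=D]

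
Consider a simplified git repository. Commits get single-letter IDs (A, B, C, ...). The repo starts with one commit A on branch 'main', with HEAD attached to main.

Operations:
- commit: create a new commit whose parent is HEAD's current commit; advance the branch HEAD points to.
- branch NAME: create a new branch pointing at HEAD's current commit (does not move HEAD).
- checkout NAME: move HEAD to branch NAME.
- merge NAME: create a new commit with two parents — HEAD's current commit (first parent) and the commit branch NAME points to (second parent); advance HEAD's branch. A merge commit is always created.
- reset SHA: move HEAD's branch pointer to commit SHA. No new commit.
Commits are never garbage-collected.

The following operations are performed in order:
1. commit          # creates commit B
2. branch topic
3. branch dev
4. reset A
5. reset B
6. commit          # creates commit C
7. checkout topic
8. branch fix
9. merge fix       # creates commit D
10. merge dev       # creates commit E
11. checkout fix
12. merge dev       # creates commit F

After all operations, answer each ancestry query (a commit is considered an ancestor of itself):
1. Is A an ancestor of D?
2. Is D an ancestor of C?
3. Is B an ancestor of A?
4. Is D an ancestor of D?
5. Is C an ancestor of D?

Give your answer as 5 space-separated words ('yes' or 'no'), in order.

Answer: yes no no yes no

Derivation:
After op 1 (commit): HEAD=main@B [main=B]
After op 2 (branch): HEAD=main@B [main=B topic=B]
After op 3 (branch): HEAD=main@B [dev=B main=B topic=B]
After op 4 (reset): HEAD=main@A [dev=B main=A topic=B]
After op 5 (reset): HEAD=main@B [dev=B main=B topic=B]
After op 6 (commit): HEAD=main@C [dev=B main=C topic=B]
After op 7 (checkout): HEAD=topic@B [dev=B main=C topic=B]
After op 8 (branch): HEAD=topic@B [dev=B fix=B main=C topic=B]
After op 9 (merge): HEAD=topic@D [dev=B fix=B main=C topic=D]
After op 10 (merge): HEAD=topic@E [dev=B fix=B main=C topic=E]
After op 11 (checkout): HEAD=fix@B [dev=B fix=B main=C topic=E]
After op 12 (merge): HEAD=fix@F [dev=B fix=F main=C topic=E]
ancestors(D) = {A,B,D}; A in? yes
ancestors(C) = {A,B,C}; D in? no
ancestors(A) = {A}; B in? no
ancestors(D) = {A,B,D}; D in? yes
ancestors(D) = {A,B,D}; C in? no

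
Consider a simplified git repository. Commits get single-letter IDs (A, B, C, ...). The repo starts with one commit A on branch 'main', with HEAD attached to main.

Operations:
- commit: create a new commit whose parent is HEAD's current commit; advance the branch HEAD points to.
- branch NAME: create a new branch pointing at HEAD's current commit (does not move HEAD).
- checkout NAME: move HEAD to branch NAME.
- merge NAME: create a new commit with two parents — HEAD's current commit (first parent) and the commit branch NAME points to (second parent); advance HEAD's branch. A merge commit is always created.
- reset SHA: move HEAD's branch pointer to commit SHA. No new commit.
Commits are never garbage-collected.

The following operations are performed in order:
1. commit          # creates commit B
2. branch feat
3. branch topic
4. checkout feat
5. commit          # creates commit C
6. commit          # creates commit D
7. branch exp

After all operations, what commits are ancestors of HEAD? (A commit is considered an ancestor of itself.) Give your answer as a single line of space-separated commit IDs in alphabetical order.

After op 1 (commit): HEAD=main@B [main=B]
After op 2 (branch): HEAD=main@B [feat=B main=B]
After op 3 (branch): HEAD=main@B [feat=B main=B topic=B]
After op 4 (checkout): HEAD=feat@B [feat=B main=B topic=B]
After op 5 (commit): HEAD=feat@C [feat=C main=B topic=B]
After op 6 (commit): HEAD=feat@D [feat=D main=B topic=B]
After op 7 (branch): HEAD=feat@D [exp=D feat=D main=B topic=B]

Answer: A B C D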